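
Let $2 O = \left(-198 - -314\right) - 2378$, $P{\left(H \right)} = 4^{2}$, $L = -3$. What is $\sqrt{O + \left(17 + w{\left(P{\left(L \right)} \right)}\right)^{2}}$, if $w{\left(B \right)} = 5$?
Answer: $i \sqrt{647} \approx 25.436 i$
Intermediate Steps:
$P{\left(H \right)} = 16$
$O = -1131$ ($O = \frac{\left(-198 - -314\right) - 2378}{2} = \frac{\left(-198 + 314\right) - 2378}{2} = \frac{116 - 2378}{2} = \frac{1}{2} \left(-2262\right) = -1131$)
$\sqrt{O + \left(17 + w{\left(P{\left(L \right)} \right)}\right)^{2}} = \sqrt{-1131 + \left(17 + 5\right)^{2}} = \sqrt{-1131 + 22^{2}} = \sqrt{-1131 + 484} = \sqrt{-647} = i \sqrt{647}$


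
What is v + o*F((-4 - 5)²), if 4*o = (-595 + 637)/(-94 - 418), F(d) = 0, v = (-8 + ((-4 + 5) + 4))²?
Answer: 9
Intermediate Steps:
v = 9 (v = (-8 + (1 + 4))² = (-8 + 5)² = (-3)² = 9)
o = -21/1024 (o = ((-595 + 637)/(-94 - 418))/4 = (42/(-512))/4 = (42*(-1/512))/4 = (¼)*(-21/256) = -21/1024 ≈ -0.020508)
v + o*F((-4 - 5)²) = 9 - 21/1024*0 = 9 + 0 = 9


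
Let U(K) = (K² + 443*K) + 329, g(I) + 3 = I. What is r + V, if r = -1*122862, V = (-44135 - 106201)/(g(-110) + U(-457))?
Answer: -406379802/3307 ≈ -1.2288e+5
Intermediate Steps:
g(I) = -3 + I
U(K) = 329 + K² + 443*K
V = -75168/3307 (V = (-44135 - 106201)/((-3 - 110) + (329 + (-457)² + 443*(-457))) = -150336/(-113 + (329 + 208849 - 202451)) = -150336/(-113 + 6727) = -150336/6614 = -150336*1/6614 = -75168/3307 ≈ -22.730)
r = -122862
r + V = -122862 - 75168/3307 = -406379802/3307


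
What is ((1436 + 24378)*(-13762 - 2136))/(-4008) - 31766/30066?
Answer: 514111985251/5021022 ≈ 1.0239e+5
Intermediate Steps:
((1436 + 24378)*(-13762 - 2136))/(-4008) - 31766/30066 = (25814*(-15898))*(-1/4008) - 31766*1/30066 = -410390972*(-1/4008) - 15883/15033 = 102597743/1002 - 15883/15033 = 514111985251/5021022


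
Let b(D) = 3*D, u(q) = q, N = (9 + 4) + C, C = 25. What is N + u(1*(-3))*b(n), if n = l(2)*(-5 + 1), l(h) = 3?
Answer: 146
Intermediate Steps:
N = 38 (N = (9 + 4) + 25 = 13 + 25 = 38)
n = -12 (n = 3*(-5 + 1) = 3*(-4) = -12)
N + u(1*(-3))*b(n) = 38 + (1*(-3))*(3*(-12)) = 38 - 3*(-36) = 38 + 108 = 146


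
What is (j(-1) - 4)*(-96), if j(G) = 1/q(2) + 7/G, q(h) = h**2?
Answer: 1032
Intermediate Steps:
j(G) = 1/4 + 7/G (j(G) = 1/2**2 + 7/G = 1/4 + 7/G)
(j(-1) - 4)*(-96) = ((1/4)*(28 - 1)/(-1) - 4)*(-96) = ((1/4)*(-1)*27 - 4)*(-96) = (-27/4 - 4)*(-96) = -43/4*(-96) = 1032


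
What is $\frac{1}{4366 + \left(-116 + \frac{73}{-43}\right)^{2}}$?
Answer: $\frac{1849}{33686455} \approx 5.4889 \cdot 10^{-5}$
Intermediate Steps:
$\frac{1}{4366 + \left(-116 + \frac{73}{-43}\right)^{2}} = \frac{1}{4366 + \left(-116 + 73 \left(- \frac{1}{43}\right)\right)^{2}} = \frac{1}{4366 + \left(-116 - \frac{73}{43}\right)^{2}} = \frac{1}{4366 + \left(- \frac{5061}{43}\right)^{2}} = \frac{1}{4366 + \frac{25613721}{1849}} = \frac{1}{\frac{33686455}{1849}} = \frac{1849}{33686455}$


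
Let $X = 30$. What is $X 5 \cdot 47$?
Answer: $7050$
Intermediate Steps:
$X 5 \cdot 47 = 30 \cdot 5 \cdot 47 = 150 \cdot 47 = 7050$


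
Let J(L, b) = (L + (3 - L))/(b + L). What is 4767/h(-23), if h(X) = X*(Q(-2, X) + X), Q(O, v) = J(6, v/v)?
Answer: 33369/3634 ≈ 9.1824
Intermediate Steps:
J(L, b) = 3/(L + b)
Q(O, v) = 3/7 (Q(O, v) = 3/(6 + v/v) = 3/(6 + 1) = 3/7)
h(X) = X*(3/7 + X)
4767/h(-23) = 4767/(((⅐)*(-23)*(3 + 7*(-23)))) = 4767/(((⅐)*(-23)*(3 - 161))) = 4767/(((⅐)*(-23)*(-158))) = 4767/(3634/7) = 4767*(7/3634) = 33369/3634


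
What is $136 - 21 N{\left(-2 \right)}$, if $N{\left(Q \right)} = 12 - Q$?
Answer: $-158$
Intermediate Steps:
$136 - 21 N{\left(-2 \right)} = 136 - 21 \left(12 - -2\right) = 136 - 21 \left(12 + 2\right) = 136 - 294 = -158$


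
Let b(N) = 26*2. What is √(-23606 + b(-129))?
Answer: I*√23554 ≈ 153.47*I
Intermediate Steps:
b(N) = 52
√(-23606 + b(-129)) = √(-23606 + 52) = √(-23554) = I*√23554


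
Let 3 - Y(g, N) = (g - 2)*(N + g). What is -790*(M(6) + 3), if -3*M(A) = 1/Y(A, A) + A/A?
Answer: -57038/27 ≈ -2112.5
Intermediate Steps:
Y(g, N) = 3 - (-2 + g)*(N + g) (Y(g, N) = 3 - (g - 2)*(N + g) = 3 - (-2 + g)*(N + g))
M(A) = -⅓ - 1/(3*(3 - 2*A² + 4*A)) (M(A) = -(1/(3 - A² + 2*A + 2*A - A*A) + A/A)/3 = -(1/(3 - A² + 2*A + 2*A - A²) + 1)/3 = -(1/(3 - 2*A² + 4*A) + 1)/3 = -(1 + 1/(3 - 2*A² + 4*A))/3 = -⅓ - 1/(3*(3 - 2*A² + 4*A)))
-790*(M(6) + 3) = -790*(2*(-2 + 6² - 2*6)/(3*(3 - 2*6² + 4*6)) + 3) = -790*(2*(-2 + 36 - 12)/(3*(3 - 2*36 + 24)) + 3) = -790*((⅔)*22/(3 - 72 + 24) + 3) = -790*((⅔)*22/(-45) + 3) = -790*((⅔)*(-1/45)*22 + 3) = -790*(-44/135 + 3) = -790*361/135 = -158*361/27 = -57038/27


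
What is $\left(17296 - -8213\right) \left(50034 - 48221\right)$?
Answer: $46247817$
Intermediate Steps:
$\left(17296 - -8213\right) \left(50034 - 48221\right) = \left(17296 + \left(-13306 + 21519\right)\right) 1813 = \left(17296 + 8213\right) 1813 = 25509 \cdot 1813 = 46247817$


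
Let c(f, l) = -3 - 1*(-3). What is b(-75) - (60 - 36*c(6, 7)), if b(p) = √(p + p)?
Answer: -60 + 5*I*√6 ≈ -60.0 + 12.247*I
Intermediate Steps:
c(f, l) = 0 (c(f, l) = -3 + 3 = 0)
b(p) = √2*√p (b(p) = √(2*p) = √2*√p)
b(-75) - (60 - 36*c(6, 7)) = √2*√(-75) - (60 - 36*0) = √2*(5*I*√3) - (60 + 0) = 5*I*√6 - 1*60 = 5*I*√6 - 60 = -60 + 5*I*√6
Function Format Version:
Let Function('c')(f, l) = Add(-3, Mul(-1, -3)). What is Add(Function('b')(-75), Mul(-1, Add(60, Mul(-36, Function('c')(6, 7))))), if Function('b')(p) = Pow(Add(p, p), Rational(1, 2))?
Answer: Add(-60, Mul(5, I, Pow(6, Rational(1, 2)))) ≈ Add(-60.000, Mul(12.247, I))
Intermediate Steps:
Function('c')(f, l) = 0 (Function('c')(f, l) = Add(-3, 3) = 0)
Function('b')(p) = Mul(Pow(2, Rational(1, 2)), Pow(p, Rational(1, 2))) (Function('b')(p) = Pow(Mul(2, p), Rational(1, 2)) = Mul(Pow(2, Rational(1, 2)), Pow(p, Rational(1, 2))))
Add(Function('b')(-75), Mul(-1, Add(60, Mul(-36, Function('c')(6, 7))))) = Add(Mul(Pow(2, Rational(1, 2)), Pow(-75, Rational(1, 2))), Mul(-1, Add(60, Mul(-36, 0)))) = Add(Mul(Pow(2, Rational(1, 2)), Mul(5, I, Pow(3, Rational(1, 2)))), Mul(-1, Add(60, 0))) = Add(Mul(5, I, Pow(6, Rational(1, 2))), Mul(-1, 60)) = Add(Mul(5, I, Pow(6, Rational(1, 2))), -60) = Add(-60, Mul(5, I, Pow(6, Rational(1, 2))))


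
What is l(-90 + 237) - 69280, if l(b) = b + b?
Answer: -68986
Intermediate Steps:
l(b) = 2*b
l(-90 + 237) - 69280 = 2*(-90 + 237) - 69280 = 2*147 - 69280 = 294 - 69280 = -68986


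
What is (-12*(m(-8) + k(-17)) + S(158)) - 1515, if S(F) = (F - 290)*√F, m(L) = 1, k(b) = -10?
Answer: -1407 - 132*√158 ≈ -3066.2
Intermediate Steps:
S(F) = √F*(-290 + F) (S(F) = (-290 + F)*√F = √F*(-290 + F))
(-12*(m(-8) + k(-17)) + S(158)) - 1515 = (-12*(1 - 10) + √158*(-290 + 158)) - 1515 = (-12*(-9) + √158*(-132)) - 1515 = (108 - 132*√158) - 1515 = -1407 - 132*√158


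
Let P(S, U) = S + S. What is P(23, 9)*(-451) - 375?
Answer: -21121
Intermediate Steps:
P(S, U) = 2*S
P(23, 9)*(-451) - 375 = (2*23)*(-451) - 375 = 46*(-451) - 375 = -20746 - 375 = -21121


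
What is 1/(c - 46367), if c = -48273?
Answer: -1/94640 ≈ -1.0566e-5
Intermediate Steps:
1/(c - 46367) = 1/(-48273 - 46367) = 1/(-94640) = -1/94640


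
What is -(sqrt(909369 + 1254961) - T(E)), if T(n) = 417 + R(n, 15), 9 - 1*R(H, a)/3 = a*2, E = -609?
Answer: 354 - 7*sqrt(44170) ≈ -1117.2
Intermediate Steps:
R(H, a) = 27 - 6*a (R(H, a) = 27 - 3*a*2 = 27 - 6*a)
T(n) = 354 (T(n) = 417 + (27 - 6*15) = 417 + (27 - 90) = 417 - 63 = 354)
-(sqrt(909369 + 1254961) - T(E)) = -(sqrt(909369 + 1254961) - 1*354) = -(sqrt(2164330) - 354) = -(7*sqrt(44170) - 354) = -(-354 + 7*sqrt(44170)) = 354 - 7*sqrt(44170)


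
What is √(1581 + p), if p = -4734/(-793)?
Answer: 7*√20366619/793 ≈ 39.837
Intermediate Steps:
p = 4734/793 (p = -4734*(-1/793) = 4734/793 ≈ 5.9697)
√(1581 + p) = √(1581 + 4734/793) = √(1258467/793) = 7*√20366619/793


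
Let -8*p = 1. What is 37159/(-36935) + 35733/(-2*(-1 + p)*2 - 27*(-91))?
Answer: 818887651/60610335 ≈ 13.511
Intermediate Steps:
p = -⅛ (p = -⅛*1 = -⅛ ≈ -0.12500)
37159/(-36935) + 35733/(-2*(-1 + p)*2 - 27*(-91)) = 37159/(-36935) + 35733/(-2*(-1 - ⅛)*2 - 27*(-91)) = 37159*(-1/36935) + 35733/(-2*(-9/8)*2 + 2457) = -37159/36935 + 35733/((9/4)*2 + 2457) = -37159/36935 + 35733/(9/2 + 2457) = -37159/36935 + 35733/(4923/2) = -37159/36935 + 35733*(2/4923) = -37159/36935 + 23822/1641 = 818887651/60610335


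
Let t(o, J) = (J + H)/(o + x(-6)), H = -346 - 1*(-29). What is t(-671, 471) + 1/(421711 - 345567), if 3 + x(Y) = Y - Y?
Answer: -5862751/25660528 ≈ -0.22847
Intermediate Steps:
x(Y) = -3 (x(Y) = -3 + (Y - Y) = -3 + 0 = -3)
H = -317 (H = -346 + 29 = -317)
t(o, J) = (-317 + J)/(-3 + o) (t(o, J) = (J - 317)/(o - 3) = (-317 + J)/(-3 + o))
t(-671, 471) + 1/(421711 - 345567) = (-317 + 471)/(-3 - 671) + 1/(421711 - 345567) = 154/(-674) + 1/76144 = -1/674*154 + 1/76144 = -77/337 + 1/76144 = -5862751/25660528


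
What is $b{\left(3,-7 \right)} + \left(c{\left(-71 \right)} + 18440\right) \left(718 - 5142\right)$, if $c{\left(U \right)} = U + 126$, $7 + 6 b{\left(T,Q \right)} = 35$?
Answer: $- \frac{245465626}{3} \approx -8.1822 \cdot 10^{7}$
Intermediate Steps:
$b{\left(T,Q \right)} = \frac{14}{3}$ ($b{\left(T,Q \right)} = - \frac{7}{6} + \frac{1}{6} \cdot 35 = - \frac{7}{6} + \frac{35}{6} = \frac{14}{3}$)
$c{\left(U \right)} = 126 + U$
$b{\left(3,-7 \right)} + \left(c{\left(-71 \right)} + 18440\right) \left(718 - 5142\right) = \frac{14}{3} + \left(\left(126 - 71\right) + 18440\right) \left(718 - 5142\right) = \frac{14}{3} + \left(55 + 18440\right) \left(-4424\right) = \frac{14}{3} + 18495 \left(-4424\right) = \frac{14}{3} - 81821880 = - \frac{245465626}{3}$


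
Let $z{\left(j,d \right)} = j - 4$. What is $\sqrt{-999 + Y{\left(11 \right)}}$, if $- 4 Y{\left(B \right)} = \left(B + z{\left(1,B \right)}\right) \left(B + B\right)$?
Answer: $i \sqrt{1043} \approx 32.296 i$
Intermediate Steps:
$z{\left(j,d \right)} = -4 + j$
$Y{\left(B \right)} = - \frac{B \left(-3 + B\right)}{2}$ ($Y{\left(B \right)} = - \frac{\left(B + \left(-4 + 1\right)\right) \left(B + B\right)}{4} = - \frac{\left(B - 3\right) 2 B}{4} = - \frac{\left(-3 + B\right) 2 B}{4} = - \frac{2 B \left(-3 + B\right)}{4} = - \frac{B \left(-3 + B\right)}{2}$)
$\sqrt{-999 + Y{\left(11 \right)}} = \sqrt{-999 + \frac{1}{2} \cdot 11 \left(3 - 11\right)} = \sqrt{-999 + \frac{1}{2} \cdot 11 \left(-8\right)} = \sqrt{-999 - 44} = \sqrt{-1043} = i \sqrt{1043}$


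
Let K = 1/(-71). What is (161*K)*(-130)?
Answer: 20930/71 ≈ 294.79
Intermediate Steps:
K = -1/71 ≈ -0.014085
(161*K)*(-130) = (161*(-1/71))*(-130) = -161/71*(-130) = 20930/71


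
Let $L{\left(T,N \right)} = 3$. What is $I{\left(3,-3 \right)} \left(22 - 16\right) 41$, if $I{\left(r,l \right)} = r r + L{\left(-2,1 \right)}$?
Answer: $2952$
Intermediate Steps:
$I{\left(r,l \right)} = 3 + r^{2}$ ($I{\left(r,l \right)} = r r + 3 = r^{2} + 3 = 3 + r^{2}$)
$I{\left(3,-3 \right)} \left(22 - 16\right) 41 = \left(3 + 3^{2}\right) \left(22 - 16\right) 41 = \left(3 + 9\right) \left(22 - 16\right) 41 = 12 \cdot 6 \cdot 41 = 72 \cdot 41 = 2952$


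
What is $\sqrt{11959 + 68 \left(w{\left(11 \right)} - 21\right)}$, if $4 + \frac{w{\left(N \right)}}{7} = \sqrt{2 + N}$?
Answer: $\sqrt{8627 + 476 \sqrt{13}} \approx 101.7$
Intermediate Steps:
$w{\left(N \right)} = -28 + 7 \sqrt{2 + N}$
$\sqrt{11959 + 68 \left(w{\left(11 \right)} - 21\right)} = \sqrt{11959 + 68 \left(\left(-28 + 7 \sqrt{2 + 11}\right) - 21\right)} = \sqrt{11959 + 68 \left(\left(-28 + 7 \sqrt{13}\right) - 21\right)} = \sqrt{11959 + 68 \left(-49 + 7 \sqrt{13}\right)} = \sqrt{11959 - \left(3332 - 476 \sqrt{13}\right)} = \sqrt{8627 + 476 \sqrt{13}}$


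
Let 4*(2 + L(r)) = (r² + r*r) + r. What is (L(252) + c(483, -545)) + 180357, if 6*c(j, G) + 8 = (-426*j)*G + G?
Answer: 113410577/6 ≈ 1.8902e+7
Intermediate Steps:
c(j, G) = -4/3 + G/6 - 71*G*j (c(j, G) = -4/3 + ((-426*j)*G + G)/6 = -4/3 + (-426*G*j + G)/6 = -4/3 + (G - 426*G*j)/6 = -4/3 + (G/6 - 71*G*j) = -4/3 + G/6 - 71*G*j)
L(r) = -2 + r²/2 + r/4 (L(r) = -2 + ((r² + r*r) + r)/4 = -2 + ((r² + r²) + r)/4 = -2 + (2*r² + r)/4 = -2 + (r + 2*r²)/4 = -2 + (r²/2 + r/4) = -2 + r²/2 + r/4)
(L(252) + c(483, -545)) + 180357 = ((-2 + (½)*252² + (¼)*252) + (-4/3 + (⅙)*(-545) - 71*(-545)*483)) + 180357 = ((-2 + (½)*63504 + 63) + (-4/3 - 545/6 + 18689685)) + 180357 = ((-2 + 31752 + 63) + 112137557/6) + 180357 = (31813 + 112137557/6) + 180357 = 112328435/6 + 180357 = 113410577/6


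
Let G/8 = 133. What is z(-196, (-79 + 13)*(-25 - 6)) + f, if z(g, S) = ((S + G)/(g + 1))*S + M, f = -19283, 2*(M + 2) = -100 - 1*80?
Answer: -676079/13 ≈ -52006.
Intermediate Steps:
G = 1064 (G = 8*133 = 1064)
M = -92 (M = -2 + (-100 - 1*80)/2 = -2 + (-100 - 80)/2 = -2 + (½)*(-180) = -2 - 90 = -92)
z(g, S) = -92 + S*(1064 + S)/(1 + g) (z(g, S) = ((S + 1064)/(g + 1))*S - 92 = ((1064 + S)/(1 + g))*S - 92 = S*(1064 + S)/(1 + g) - 92 = -92 + S*(1064 + S)/(1 + g))
z(-196, (-79 + 13)*(-25 - 6)) + f = (-92 + ((-79 + 13)*(-25 - 6))² - 92*(-196) + 1064*((-79 + 13)*(-25 - 6)))/(1 - 196) - 19283 = (-92 + (-66*(-31))² + 18032 + 1064*(-66*(-31)))/(-195) - 19283 = -(-92 + 2046² + 18032 + 1064*2046)/195 - 19283 = -(-92 + 4186116 + 18032 + 2176944)/195 - 19283 = -1/195*6381000 - 19283 = -425400/13 - 19283 = -676079/13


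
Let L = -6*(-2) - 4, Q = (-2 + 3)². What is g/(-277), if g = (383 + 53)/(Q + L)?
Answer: -436/2493 ≈ -0.17489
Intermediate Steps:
Q = 1 (Q = 1² = 1)
L = 8 (L = 12 - 4 = 8)
g = 436/9 (g = (383 + 53)/(1 + 8) = 436/9 ≈ 48.444)
g/(-277) = (436/9)/(-277) = (436/9)*(-1/277) = -436/2493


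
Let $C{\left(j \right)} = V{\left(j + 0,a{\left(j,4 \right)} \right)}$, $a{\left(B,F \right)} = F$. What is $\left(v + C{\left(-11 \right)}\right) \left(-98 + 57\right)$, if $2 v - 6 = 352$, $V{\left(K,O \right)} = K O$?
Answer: $-5535$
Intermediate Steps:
$C{\left(j \right)} = 4 j$ ($C{\left(j \right)} = \left(j + 0\right) 4 = j 4 = 4 j$)
$v = 179$ ($v = 3 + \frac{1}{2} \cdot 352 = 3 + 176 = 179$)
$\left(v + C{\left(-11 \right)}\right) \left(-98 + 57\right) = \left(179 + 4 \left(-11\right)\right) \left(-98 + 57\right) = \left(179 - 44\right) \left(-41\right) = 135 \left(-41\right) = -5535$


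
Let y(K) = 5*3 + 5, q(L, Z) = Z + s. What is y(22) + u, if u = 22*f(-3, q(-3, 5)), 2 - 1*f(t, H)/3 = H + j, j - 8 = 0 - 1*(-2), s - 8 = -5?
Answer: -1036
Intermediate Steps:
s = 3 (s = 8 - 5 = 3)
j = 10 (j = 8 + (0 - 1*(-2)) = 8 + (0 + 2) = 8 + 2 = 10)
q(L, Z) = 3 + Z (q(L, Z) = Z + 3 = 3 + Z)
f(t, H) = -24 - 3*H (f(t, H) = 6 - 3*(H + 10) = 6 - 3*(10 + H) = 6 + (-30 - 3*H) = -24 - 3*H)
y(K) = 20 (y(K) = 15 + 5 = 20)
u = -1056 (u = 22*(-24 - 3*(3 + 5)) = 22*(-24 - 3*8) = 22*(-24 - 24) = 22*(-48) = -1056)
y(22) + u = 20 - 1056 = -1036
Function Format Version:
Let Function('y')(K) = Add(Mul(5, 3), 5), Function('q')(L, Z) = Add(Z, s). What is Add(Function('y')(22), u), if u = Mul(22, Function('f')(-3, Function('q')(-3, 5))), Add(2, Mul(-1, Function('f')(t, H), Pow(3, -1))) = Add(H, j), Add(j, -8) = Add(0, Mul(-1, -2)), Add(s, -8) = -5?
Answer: -1036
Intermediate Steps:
s = 3 (s = Add(8, -5) = 3)
j = 10 (j = Add(8, Add(0, Mul(-1, -2))) = Add(8, Add(0, 2)) = Add(8, 2) = 10)
Function('q')(L, Z) = Add(3, Z) (Function('q')(L, Z) = Add(Z, 3) = Add(3, Z))
Function('f')(t, H) = Add(-24, Mul(-3, H)) (Function('f')(t, H) = Add(6, Mul(-3, Add(H, 10))) = Add(6, Mul(-3, Add(10, H))) = Add(6, Add(-30, Mul(-3, H))) = Add(-24, Mul(-3, H)))
Function('y')(K) = 20 (Function('y')(K) = Add(15, 5) = 20)
u = -1056 (u = Mul(22, Add(-24, Mul(-3, Add(3, 5)))) = Mul(22, Add(-24, Mul(-3, 8))) = Mul(22, Add(-24, -24)) = Mul(22, -48) = -1056)
Add(Function('y')(22), u) = Add(20, -1056) = -1036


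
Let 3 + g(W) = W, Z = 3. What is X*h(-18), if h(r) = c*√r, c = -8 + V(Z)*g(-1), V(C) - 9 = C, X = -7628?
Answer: 1281504*I*√2 ≈ 1.8123e+6*I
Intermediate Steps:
V(C) = 9 + C
g(W) = -3 + W
c = -56 (c = -8 + (9 + 3)*(-3 - 1) = -8 + 12*(-4) = -8 - 48 = -56)
h(r) = -56*√r
X*h(-18) = -(-427168)*√(-18) = -(-427168)*3*I*√2 = -(-1281504)*I*√2 = 1281504*I*√2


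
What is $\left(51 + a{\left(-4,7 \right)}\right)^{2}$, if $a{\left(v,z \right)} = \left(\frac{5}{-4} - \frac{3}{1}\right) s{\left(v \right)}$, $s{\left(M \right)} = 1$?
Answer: $\frac{34969}{16} \approx 2185.6$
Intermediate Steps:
$a{\left(v,z \right)} = - \frac{17}{4}$ ($a{\left(v,z \right)} = \left(\frac{5}{-4} - \frac{3}{1}\right) 1 = \left(5 \left(- \frac{1}{4}\right) - 3\right) 1 = \left(- \frac{5}{4} - 3\right) 1 = \left(- \frac{17}{4}\right) 1 = - \frac{17}{4}$)
$\left(51 + a{\left(-4,7 \right)}\right)^{2} = \left(51 - \frac{17}{4}\right)^{2} = \left(\frac{187}{4}\right)^{2} = \frac{34969}{16}$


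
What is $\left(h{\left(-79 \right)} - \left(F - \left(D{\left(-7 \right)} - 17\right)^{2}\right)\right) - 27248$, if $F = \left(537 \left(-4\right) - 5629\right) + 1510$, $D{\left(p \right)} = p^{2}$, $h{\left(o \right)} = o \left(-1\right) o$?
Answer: $-26198$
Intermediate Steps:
$h{\left(o \right)} = - o^{2}$ ($h{\left(o \right)} = - o o = - o^{2}$)
$F = -6267$ ($F = \left(-2148 - 5629\right) + 1510 = -7777 + 1510 = -6267$)
$\left(h{\left(-79 \right)} - \left(F - \left(D{\left(-7 \right)} - 17\right)^{2}\right)\right) - 27248 = \left(- \left(-79\right)^{2} + \left(\left(\left(-7\right)^{2} - 17\right)^{2} - -6267\right)\right) - 27248 = \left(\left(-1\right) 6241 + \left(\left(49 - 17\right)^{2} + 6267\right)\right) - 27248 = \left(-6241 + \left(32^{2} + 6267\right)\right) - 27248 = \left(-6241 + \left(1024 + 6267\right)\right) - 27248 = \left(-6241 + 7291\right) - 27248 = 1050 - 27248 = -26198$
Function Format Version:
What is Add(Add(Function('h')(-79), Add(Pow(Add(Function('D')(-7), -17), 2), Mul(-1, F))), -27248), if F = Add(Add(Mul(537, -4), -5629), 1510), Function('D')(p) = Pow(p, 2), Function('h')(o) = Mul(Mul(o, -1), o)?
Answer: -26198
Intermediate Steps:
Function('h')(o) = Mul(-1, Pow(o, 2)) (Function('h')(o) = Mul(Mul(-1, o), o) = Mul(-1, Pow(o, 2)))
F = -6267 (F = Add(Add(-2148, -5629), 1510) = Add(-7777, 1510) = -6267)
Add(Add(Function('h')(-79), Add(Pow(Add(Function('D')(-7), -17), 2), Mul(-1, F))), -27248) = Add(Add(Mul(-1, Pow(-79, 2)), Add(Pow(Add(Pow(-7, 2), -17), 2), Mul(-1, -6267))), -27248) = Add(Add(Mul(-1, 6241), Add(Pow(Add(49, -17), 2), 6267)), -27248) = Add(Add(-6241, Add(Pow(32, 2), 6267)), -27248) = Add(Add(-6241, Add(1024, 6267)), -27248) = Add(Add(-6241, 7291), -27248) = Add(1050, -27248) = -26198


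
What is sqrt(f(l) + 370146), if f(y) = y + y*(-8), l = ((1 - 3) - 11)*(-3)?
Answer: 3*sqrt(41097) ≈ 608.17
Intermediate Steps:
l = 39 (l = (-2 - 11)*(-3) = -13*(-3) = 39)
f(y) = -7*y (f(y) = y - 8*y = -7*y)
sqrt(f(l) + 370146) = sqrt(-7*39 + 370146) = sqrt(-273 + 370146) = sqrt(369873) = 3*sqrt(41097)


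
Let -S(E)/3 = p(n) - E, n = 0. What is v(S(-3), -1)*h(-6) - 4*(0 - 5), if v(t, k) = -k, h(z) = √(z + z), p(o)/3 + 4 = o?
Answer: 20 + 2*I*√3 ≈ 20.0 + 3.4641*I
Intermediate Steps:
p(o) = -12 + 3*o
S(E) = 36 + 3*E (S(E) = -3*((-12 + 3*0) - E) = -3*((-12 + 0) - E) = -3*(-12 - E) = 36 + 3*E)
h(z) = √2*√z (h(z) = √(2*z) = √2*√z)
v(S(-3), -1)*h(-6) - 4*(0 - 5) = (-1*(-1))*(√2*√(-6)) - 4*(0 - 5) = 1*(√2*(I*√6)) - 4*(-5) = 1*(2*I*√3) + 20 = 2*I*√3 + 20 = 20 + 2*I*√3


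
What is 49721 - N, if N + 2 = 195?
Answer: 49528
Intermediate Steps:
N = 193 (N = -2 + 195 = 193)
49721 - N = 49721 - 1*193 = 49721 - 193 = 49528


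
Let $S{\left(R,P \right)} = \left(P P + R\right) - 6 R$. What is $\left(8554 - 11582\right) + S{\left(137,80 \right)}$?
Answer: $2687$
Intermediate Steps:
$S{\left(R,P \right)} = P^{2} - 5 R$ ($S{\left(R,P \right)} = \left(P^{2} + R\right) - 6 R = \left(R + P^{2}\right) - 6 R = P^{2} - 5 R$)
$\left(8554 - 11582\right) + S{\left(137,80 \right)} = \left(8554 - 11582\right) + \left(80^{2} - 685\right) = -3028 + \left(6400 - 685\right) = -3028 + 5715 = 2687$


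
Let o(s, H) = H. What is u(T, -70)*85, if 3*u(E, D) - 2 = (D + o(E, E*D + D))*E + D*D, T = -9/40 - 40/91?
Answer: 15973358423/113568 ≈ 1.4065e+5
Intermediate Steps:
T = -2419/3640 (T = -9*1/40 - 40*1/91 = -9/40 - 40/91 = -2419/3640 ≈ -0.66456)
u(E, D) = ⅔ + D²/3 + E*(2*D + D*E)/3 (u(E, D) = ⅔ + ((D + (E*D + D))*E + D*D)/3 = ⅔ + ((D + (D*E + D))*E + D²)/3 = ⅔ + ((D + (D + D*E))*E + D²)/3 = ⅔ + ((2*D + D*E)*E + D²)/3 = ⅔ + (E*(2*D + D*E) + D²)/3 = ⅔ + (D² + E*(2*D + D*E))/3 = ⅔ + (D²/3 + E*(2*D + D*E)/3) = ⅔ + D²/3 + E*(2*D + D*E)/3)
u(T, -70)*85 = (⅔ + (⅓)*(-70)² + (⅓)*(-70)*(-2419/3640) + (⅓)*(-70)*(-2419/3640)*(1 - 2419/3640))*85 = (⅔ + (⅓)*4900 + 2419/156 + (⅓)*(-70)*(-2419/3640)*(1221/3640))*85 = (⅔ + 4900/3 + 2419/156 + 984533/189280)*85 = (939609319/567840)*85 = 15973358423/113568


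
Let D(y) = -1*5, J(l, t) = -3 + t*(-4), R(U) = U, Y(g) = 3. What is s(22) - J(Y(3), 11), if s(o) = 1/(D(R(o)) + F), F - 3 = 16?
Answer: 659/14 ≈ 47.071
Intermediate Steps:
J(l, t) = -3 - 4*t
D(y) = -5
F = 19 (F = 3 + 16 = 19)
s(o) = 1/14 (s(o) = 1/(-5 + 19) = 1/14)
s(22) - J(Y(3), 11) = 1/14 - (-3 - 4*11) = 1/14 - (-3 - 44) = 1/14 - 1*(-47) = 1/14 + 47 = 659/14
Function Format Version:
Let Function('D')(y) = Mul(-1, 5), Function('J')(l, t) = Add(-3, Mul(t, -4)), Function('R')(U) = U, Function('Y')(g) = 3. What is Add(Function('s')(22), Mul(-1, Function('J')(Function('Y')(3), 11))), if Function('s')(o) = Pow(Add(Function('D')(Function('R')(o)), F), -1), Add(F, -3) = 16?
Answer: Rational(659, 14) ≈ 47.071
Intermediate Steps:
Function('J')(l, t) = Add(-3, Mul(-4, t))
Function('D')(y) = -5
F = 19 (F = Add(3, 16) = 19)
Function('s')(o) = Rational(1, 14) (Function('s')(o) = Pow(Add(-5, 19), -1) = Pow(14, -1) = Rational(1, 14))
Add(Function('s')(22), Mul(-1, Function('J')(Function('Y')(3), 11))) = Add(Rational(1, 14), Mul(-1, Add(-3, Mul(-4, 11)))) = Add(Rational(1, 14), Mul(-1, Add(-3, -44))) = Add(Rational(1, 14), Mul(-1, -47)) = Add(Rational(1, 14), 47) = Rational(659, 14)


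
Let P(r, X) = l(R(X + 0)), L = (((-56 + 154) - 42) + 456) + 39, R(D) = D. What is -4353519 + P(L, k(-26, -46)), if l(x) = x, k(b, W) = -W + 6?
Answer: -4353467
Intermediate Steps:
k(b, W) = 6 - W
L = 551 (L = ((98 - 42) + 456) + 39 = (56 + 456) + 39 = 512 + 39 = 551)
P(r, X) = X (P(r, X) = X + 0 = X)
-4353519 + P(L, k(-26, -46)) = -4353519 + (6 - 1*(-46)) = -4353519 + (6 + 46) = -4353519 + 52 = -4353467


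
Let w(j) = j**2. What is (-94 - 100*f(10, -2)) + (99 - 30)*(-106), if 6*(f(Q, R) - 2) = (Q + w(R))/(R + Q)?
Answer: -45823/6 ≈ -7637.2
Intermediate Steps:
f(Q, R) = 2 + (Q + R**2)/(6*(Q + R)) (f(Q, R) = 2 + ((Q + R**2)/(R + Q))/6 = 2 + ((Q + R**2)/(Q + R))/6 = 2 + (Q + R**2)/(6*(Q + R)))
(-94 - 100*f(10, -2)) + (99 - 30)*(-106) = (-94 - 50*((-2)**2 + 12*(-2) + 13*10)/(3*(10 - 2))) + (99 - 30)*(-106) = (-94 - 50*(4 - 24 + 130)/(3*8)) + 69*(-106) = (-94 - 50*110/(3*8)) - 7314 = (-94 - 100*55/24) - 7314 = (-94 - 1375/6) - 7314 = -1939/6 - 7314 = -45823/6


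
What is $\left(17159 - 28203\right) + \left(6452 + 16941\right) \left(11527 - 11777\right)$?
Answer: $-5859294$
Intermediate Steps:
$\left(17159 - 28203\right) + \left(6452 + 16941\right) \left(11527 - 11777\right) = -11044 + 23393 \left(-250\right) = -11044 - 5848250 = -5859294$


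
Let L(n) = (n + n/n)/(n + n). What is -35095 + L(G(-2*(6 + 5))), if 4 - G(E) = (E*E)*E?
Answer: -747653227/21304 ≈ -35095.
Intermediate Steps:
G(E) = 4 - E**3 (G(E) = 4 - E*E*E = 4 - E**2*E = 4 - E**3)
L(n) = (1 + n)/(2*n) (L(n) = (n + 1)/((2*n)) = (1 + n)*(1/(2*n)) = (1 + n)/(2*n))
-35095 + L(G(-2*(6 + 5))) = -35095 + (1 + (4 - (-2*(6 + 5))**3))/(2*(4 - (-2*(6 + 5))**3)) = -35095 + (1 + (4 - (-2*11)**3))/(2*(4 - (-2*11)**3)) = -35095 + (1 + (4 - 1*(-22)**3))/(2*(4 - 1*(-22)**3)) = -35095 + (1 + (4 - 1*(-10648)))/(2*(4 - 1*(-10648))) = -35095 + (1 + (4 + 10648))/(2*(4 + 10648)) = -35095 + (1/2)*(1 + 10652)/10652 = -35095 + (1/2)*(1/10652)*10653 = -35095 + 10653/21304 = -747653227/21304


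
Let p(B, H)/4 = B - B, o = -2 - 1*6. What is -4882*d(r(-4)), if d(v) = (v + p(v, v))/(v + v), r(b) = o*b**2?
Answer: -2441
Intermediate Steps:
o = -8 (o = -2 - 6 = -8)
p(B, H) = 0 (p(B, H) = 4*(B - B) = 4*0 = 0)
r(b) = -8*b**2
d(v) = 1/2 (d(v) = (v + 0)/(v + v) = v/((2*v)) = v*(1/(2*v)) = 1/2)
-4882*d(r(-4)) = -4882*1/2 = -2441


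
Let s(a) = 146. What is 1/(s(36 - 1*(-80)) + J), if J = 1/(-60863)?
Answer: 60863/8885997 ≈ 0.0068493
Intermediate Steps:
J = -1/60863 ≈ -1.6430e-5
1/(s(36 - 1*(-80)) + J) = 1/(146 - 1/60863) = 1/(8885997/60863) = 60863/8885997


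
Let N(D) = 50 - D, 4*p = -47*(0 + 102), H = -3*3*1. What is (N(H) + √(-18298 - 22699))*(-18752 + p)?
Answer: -2354159/2 - 39901*I*√40997/2 ≈ -1.1771e+6 - 4.0395e+6*I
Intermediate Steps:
H = -9 (H = -9*1 = -9)
p = -2397/2 (p = (-47*(0 + 102))/4 = (-47*102)/4 = (¼)*(-4794) = -2397/2 ≈ -1198.5)
(N(H) + √(-18298 - 22699))*(-18752 + p) = ((50 - 1*(-9)) + √(-18298 - 22699))*(-18752 - 2397/2) = ((50 + 9) + √(-40997))*(-39901/2) = (59 + I*√40997)*(-39901/2) = -2354159/2 - 39901*I*√40997/2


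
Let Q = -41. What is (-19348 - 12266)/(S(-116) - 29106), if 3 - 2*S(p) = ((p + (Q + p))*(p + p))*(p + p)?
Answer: -21076/4878581 ≈ -0.0043201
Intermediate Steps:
S(p) = 3/2 - 2*p**2*(-41 + 2*p) (S(p) = 3/2 - (p + (-41 + p))*(p + p)*(p + p)/2 = 3/2 - (-41 + 2*p)*(2*p)*2*p/2 = 3/2 - 2*p*(-41 + 2*p)*2*p/2 = 3/2 - 2*p**2*(-41 + 2*p))
(-19348 - 12266)/(S(-116) - 29106) = (-19348 - 12266)/((3/2 - 4*(-116)**3 + 82*(-116)**2) - 29106) = -31614/((3/2 - 4*(-1560896) + 82*13456) - 29106) = -31614/((3/2 + 6243584 + 1103392) - 29106) = -31614/(14693955/2 - 29106) = -31614/14635743/2 = -31614*2/14635743 = -21076/4878581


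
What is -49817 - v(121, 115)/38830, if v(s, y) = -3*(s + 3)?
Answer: -967196869/19415 ≈ -49817.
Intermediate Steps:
v(s, y) = -9 - 3*s (v(s, y) = -3*(3 + s) = -9 - 3*s)
-49817 - v(121, 115)/38830 = -49817 - (-9 - 3*121)/38830 = -49817 - (-9 - 363)/38830 = -49817 - (-372)/38830 = -49817 - 1*(-186/19415) = -49817 + 186/19415 = -967196869/19415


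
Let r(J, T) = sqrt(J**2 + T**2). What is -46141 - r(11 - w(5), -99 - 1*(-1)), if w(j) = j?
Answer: -46141 - 2*sqrt(2410) ≈ -46239.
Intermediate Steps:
-46141 - r(11 - w(5), -99 - 1*(-1)) = -46141 - sqrt((11 - 1*5)**2 + (-99 - 1*(-1))**2) = -46141 - sqrt((11 - 5)**2 + (-99 + 1)**2) = -46141 - sqrt(6**2 + (-98)**2) = -46141 - sqrt(36 + 9604) = -46141 - sqrt(9640) = -46141 - 2*sqrt(2410)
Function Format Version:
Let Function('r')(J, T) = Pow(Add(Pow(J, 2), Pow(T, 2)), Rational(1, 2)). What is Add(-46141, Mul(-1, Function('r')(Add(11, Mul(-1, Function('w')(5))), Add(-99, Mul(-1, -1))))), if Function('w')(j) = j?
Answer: Add(-46141, Mul(-2, Pow(2410, Rational(1, 2)))) ≈ -46239.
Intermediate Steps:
Add(-46141, Mul(-1, Function('r')(Add(11, Mul(-1, Function('w')(5))), Add(-99, Mul(-1, -1))))) = Add(-46141, Mul(-1, Pow(Add(Pow(Add(11, Mul(-1, 5)), 2), Pow(Add(-99, Mul(-1, -1)), 2)), Rational(1, 2)))) = Add(-46141, Mul(-1, Pow(Add(Pow(Add(11, -5), 2), Pow(Add(-99, 1), 2)), Rational(1, 2)))) = Add(-46141, Mul(-1, Pow(Add(Pow(6, 2), Pow(-98, 2)), Rational(1, 2)))) = Add(-46141, Mul(-1, Pow(Add(36, 9604), Rational(1, 2)))) = Add(-46141, Mul(-1, Pow(9640, Rational(1, 2)))) = Add(-46141, Mul(-1, Mul(2, Pow(2410, Rational(1, 2))))) = Add(-46141, Mul(-2, Pow(2410, Rational(1, 2))))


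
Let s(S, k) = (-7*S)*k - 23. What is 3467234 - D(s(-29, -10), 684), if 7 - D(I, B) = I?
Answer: 3465174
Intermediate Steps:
s(S, k) = -23 - 7*S*k (s(S, k) = -7*S*k - 23 = -23 - 7*S*k)
D(I, B) = 7 - I
3467234 - D(s(-29, -10), 684) = 3467234 - (7 - (-23 - 7*(-29)*(-10))) = 3467234 - (7 - (-23 - 2030)) = 3467234 - (7 - 1*(-2053)) = 3467234 - (7 + 2053) = 3467234 - 1*2060 = 3467234 - 2060 = 3465174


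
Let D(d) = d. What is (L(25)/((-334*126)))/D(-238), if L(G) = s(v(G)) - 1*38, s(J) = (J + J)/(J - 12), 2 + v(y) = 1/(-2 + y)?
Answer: -1009/267927786 ≈ -3.7659e-6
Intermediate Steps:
v(y) = -2 + 1/(-2 + y)
s(J) = 2*J/(-12 + J) (s(J) = (2*J)/(-12 + J) = 2*J/(-12 + J))
L(G) = -38 + 2*(5 - 2*G)/((-12 + (5 - 2*G)/(-2 + G))*(-2 + G)) (L(G) = 2*((5 - 2*G)/(-2 + G))/(-12 + (5 - 2*G)/(-2 + G)) - 1*38 = 2*(5 - 2*G)/((-12 + (5 - 2*G)/(-2 + G))*(-2 + G)) - 38 = -38 + 2*(5 - 2*G)/((-12 + (5 - 2*G)/(-2 + G))*(-2 + G)))
(L(25)/((-334*126)))/D(-238) = ((12*(91 - 44*25)/(-29 + 14*25))/((-334*126)))/(-238) = ((12*(91 - 1100)/(-29 + 350))/(-42084))*(-1/238) = ((12*(-1009)/321)*(-1/42084))*(-1/238) = ((12*(1/321)*(-1009))*(-1/42084))*(-1/238) = -4036/107*(-1/42084)*(-1/238) = (1009/1125747)*(-1/238) = -1009/267927786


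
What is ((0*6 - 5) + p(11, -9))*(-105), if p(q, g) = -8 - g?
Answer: 420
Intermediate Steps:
((0*6 - 5) + p(11, -9))*(-105) = ((0*6 - 5) + (-8 - 1*(-9)))*(-105) = ((0 - 5) + (-8 + 9))*(-105) = (-5 + 1)*(-105) = -4*(-105) = 420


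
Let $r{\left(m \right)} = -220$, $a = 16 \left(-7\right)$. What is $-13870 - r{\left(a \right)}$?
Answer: $-13650$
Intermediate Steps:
$a = -112$
$-13870 - r{\left(a \right)} = -13870 - -220 = -13870 + 220 = -13650$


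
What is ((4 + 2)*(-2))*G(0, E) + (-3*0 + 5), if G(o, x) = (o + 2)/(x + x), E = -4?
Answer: 8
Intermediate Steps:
G(o, x) = (2 + o)/(2*x) (G(o, x) = (2 + o)/((2*x)) = (2 + o)*(1/(2*x)) = (2 + o)/(2*x))
((4 + 2)*(-2))*G(0, E) + (-3*0 + 5) = ((4 + 2)*(-2))*((1/2)*(2 + 0)/(-4)) + (-3*0 + 5) = (6*(-2))*((1/2)*(-1/4)*2) + (0 + 5) = -12*(-1/4) + 5 = 3 + 5 = 8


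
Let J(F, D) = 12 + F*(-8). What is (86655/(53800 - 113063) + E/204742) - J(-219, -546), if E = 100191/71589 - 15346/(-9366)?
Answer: -24427111767125990192/13836100157047833 ≈ -1765.5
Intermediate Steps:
E = 6928550/2280621 (E = 100191*(1/71589) - 15346*(-1/9366) = 4771/3409 + 7673/4683 = 6928550/2280621 ≈ 3.0380)
J(F, D) = 12 - 8*F
(86655/(53800 - 113063) + E/204742) - J(-219, -546) = (86655/(53800 - 113063) + (6928550/2280621)/204742) - (12 - 8*(-219)) = (86655/(-59263) + (6928550/2280621)*(1/204742)) - (12 + 1752) = (86655*(-1/59263) + 3464275/233469452391) - 1*1764 = (-86655/59263 + 3464275/233469452391) - 1764 = -20231090093612780/13836100157047833 - 1764 = -24427111767125990192/13836100157047833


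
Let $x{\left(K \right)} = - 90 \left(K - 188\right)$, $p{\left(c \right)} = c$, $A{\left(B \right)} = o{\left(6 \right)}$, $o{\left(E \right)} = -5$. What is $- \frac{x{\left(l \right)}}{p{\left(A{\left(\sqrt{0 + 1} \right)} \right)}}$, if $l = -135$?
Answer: $5814$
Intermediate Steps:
$A{\left(B \right)} = -5$
$x{\left(K \right)} = 16920 - 90 K$ ($x{\left(K \right)} = - 90 \left(-188 + K\right) = 16920 - 90 K$)
$- \frac{x{\left(l \right)}}{p{\left(A{\left(\sqrt{0 + 1} \right)} \right)}} = - \frac{16920 - -12150}{-5} = - \frac{\left(16920 + 12150\right) \left(-1\right)}{5} = - \frac{29070 \left(-1\right)}{5} = \left(-1\right) \left(-5814\right) = 5814$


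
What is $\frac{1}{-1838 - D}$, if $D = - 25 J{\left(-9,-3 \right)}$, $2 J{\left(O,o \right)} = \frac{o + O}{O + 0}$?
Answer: $- \frac{3}{5464} \approx -0.00054905$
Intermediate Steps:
$J{\left(O,o \right)} = \frac{O + o}{2 O}$ ($J{\left(O,o \right)} = \frac{\left(o + O\right) \frac{1}{O + 0}}{2} = \frac{\left(O + o\right) \frac{1}{O}}{2} = \frac{\frac{1}{O} \left(O + o\right)}{2} = \frac{O + o}{2 O}$)
$D = - \frac{50}{3}$ ($D = - 25 \frac{-9 - 3}{2 \left(-9\right)} = - 25 \cdot \frac{1}{2} \left(- \frac{1}{9}\right) \left(-12\right) = \left(-25\right) \frac{2}{3} = - \frac{50}{3} \approx -16.667$)
$\frac{1}{-1838 - D} = \frac{1}{-1838 - - \frac{50}{3}} = \frac{1}{-1838 + \frac{50}{3}} = \frac{1}{- \frac{5464}{3}} = - \frac{3}{5464}$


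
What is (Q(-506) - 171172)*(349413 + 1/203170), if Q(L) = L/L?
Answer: -1104679112362371/18470 ≈ -5.9809e+10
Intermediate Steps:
Q(L) = 1
(Q(-506) - 171172)*(349413 + 1/203170) = (1 - 171172)*(349413 + 1/203170) = -171171*(349413 + 1/203170) = -171171*70990239211/203170 = -1104679112362371/18470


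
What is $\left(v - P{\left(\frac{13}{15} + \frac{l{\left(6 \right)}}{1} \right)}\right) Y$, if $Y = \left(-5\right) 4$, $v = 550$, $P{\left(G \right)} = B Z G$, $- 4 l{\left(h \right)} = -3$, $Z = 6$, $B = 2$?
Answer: $-10612$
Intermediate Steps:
$l{\left(h \right)} = \frac{3}{4}$ ($l{\left(h \right)} = \left(- \frac{1}{4}\right) \left(-3\right) = \frac{3}{4}$)
$P{\left(G \right)} = 12 G$ ($P{\left(G \right)} = 2 \cdot 6 G = 12 G$)
$Y = -20$
$\left(v - P{\left(\frac{13}{15} + \frac{l{\left(6 \right)}}{1} \right)}\right) Y = \left(550 - 12 \left(\frac{13}{15} + \frac{3}{4 \cdot 1}\right)\right) \left(-20\right) = \left(550 - 12 \left(13 \cdot \frac{1}{15} + \frac{3}{4} \cdot 1\right)\right) \left(-20\right) = \left(550 - 12 \left(\frac{13}{15} + \frac{3}{4}\right)\right) \left(-20\right) = \left(550 - 12 \cdot \frac{97}{60}\right) \left(-20\right) = \left(550 - \frac{97}{5}\right) \left(-20\right) = \frac{2653}{5} \left(-20\right) = -10612$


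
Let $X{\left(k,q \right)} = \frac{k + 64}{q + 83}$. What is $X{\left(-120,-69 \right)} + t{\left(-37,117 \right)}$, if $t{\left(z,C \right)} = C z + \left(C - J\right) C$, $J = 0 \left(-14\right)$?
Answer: $9356$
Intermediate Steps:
$J = 0$
$X{\left(k,q \right)} = \frac{64 + k}{83 + q}$
$t{\left(z,C \right)} = C^{2} + C z$ ($t{\left(z,C \right)} = C z + \left(C - 0\right) C = C z + \left(C + 0\right) C = C z + C C = C z + C^{2} = C^{2} + C z$)
$X{\left(-120,-69 \right)} + t{\left(-37,117 \right)} = \frac{64 - 120}{83 - 69} + 117 \left(117 - 37\right) = \frac{1}{14} \left(-56\right) + 117 \cdot 80 = \frac{1}{14} \left(-56\right) + 9360 = -4 + 9360 = 9356$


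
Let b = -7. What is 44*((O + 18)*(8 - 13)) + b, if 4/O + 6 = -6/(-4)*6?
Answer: -12781/3 ≈ -4260.3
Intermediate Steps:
O = 4/3 (O = 4/(-6 - 6/(-4)*6) = 4/(-6 - 6*(-¼)*6) = 4/(-6 + (3/2)*6) = 4/(-6 + 9) = 4/3 ≈ 1.3333)
44*((O + 18)*(8 - 13)) + b = 44*((4/3 + 18)*(8 - 13)) - 7 = 44*((58/3)*(-5)) - 7 = 44*(-290/3) - 7 = -12760/3 - 7 = -12781/3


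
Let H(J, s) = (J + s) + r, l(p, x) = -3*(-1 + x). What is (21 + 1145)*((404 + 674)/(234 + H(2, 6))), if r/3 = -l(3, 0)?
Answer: 1256948/233 ≈ 5394.6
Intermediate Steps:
l(p, x) = 3 - 3*x
r = -9 (r = 3*(-(3 - 3*0)) = 3*(-(3 + 0)) = 3*(-1*3) = 3*(-3) = -9)
H(J, s) = -9 + J + s (H(J, s) = (J + s) - 9 = -9 + J + s)
(21 + 1145)*((404 + 674)/(234 + H(2, 6))) = (21 + 1145)*((404 + 674)/(234 + (-9 + 2 + 6))) = 1166*(1078/(234 - 1)) = 1166*(1078/233) = 1256948/233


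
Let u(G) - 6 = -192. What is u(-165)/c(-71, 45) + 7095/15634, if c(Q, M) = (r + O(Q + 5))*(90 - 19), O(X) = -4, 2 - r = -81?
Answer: 36887931/87691106 ≈ 0.42066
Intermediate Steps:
r = 83 (r = 2 - 1*(-81) = 2 + 81 = 83)
u(G) = -186 (u(G) = 6 - 192 = -186)
c(Q, M) = 5609 (c(Q, M) = (83 - 4)*(90 - 19) = 79*71 = 5609)
u(-165)/c(-71, 45) + 7095/15634 = -186/5609 + 7095/15634 = 36887931/87691106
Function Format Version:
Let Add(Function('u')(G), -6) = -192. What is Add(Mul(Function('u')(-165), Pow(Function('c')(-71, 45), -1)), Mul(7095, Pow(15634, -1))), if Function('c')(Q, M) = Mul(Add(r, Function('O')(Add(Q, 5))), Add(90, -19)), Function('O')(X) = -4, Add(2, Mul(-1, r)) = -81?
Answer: Rational(36887931, 87691106) ≈ 0.42066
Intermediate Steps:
r = 83 (r = Add(2, Mul(-1, -81)) = Add(2, 81) = 83)
Function('u')(G) = -186 (Function('u')(G) = Add(6, -192) = -186)
Function('c')(Q, M) = 5609 (Function('c')(Q, M) = Mul(Add(83, -4), Add(90, -19)) = Mul(79, 71) = 5609)
Add(Mul(Function('u')(-165), Pow(Function('c')(-71, 45), -1)), Mul(7095, Pow(15634, -1))) = Add(Mul(-186, Pow(5609, -1)), Mul(7095, Pow(15634, -1))) = Add(Mul(-186, Rational(1, 5609)), Mul(7095, Rational(1, 15634))) = Add(Rational(-186, 5609), Rational(7095, 15634)) = Rational(36887931, 87691106)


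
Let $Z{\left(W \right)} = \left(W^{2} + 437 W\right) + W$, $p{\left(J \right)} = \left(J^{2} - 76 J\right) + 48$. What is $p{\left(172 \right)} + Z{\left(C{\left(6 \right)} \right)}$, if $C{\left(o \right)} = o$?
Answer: $19224$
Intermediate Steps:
$p{\left(J \right)} = 48 + J^{2} - 76 J$
$Z{\left(W \right)} = W^{2} + 438 W$
$p{\left(172 \right)} + Z{\left(C{\left(6 \right)} \right)} = \left(48 + 172^{2} - 13072\right) + 6 \left(438 + 6\right) = \left(48 + 29584 - 13072\right) + 6 \cdot 444 = 16560 + 2664 = 19224$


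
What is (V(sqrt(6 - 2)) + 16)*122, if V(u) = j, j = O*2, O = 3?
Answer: 2684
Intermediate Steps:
j = 6 (j = 3*2 = 6)
V(u) = 6
(V(sqrt(6 - 2)) + 16)*122 = (6 + 16)*122 = 22*122 = 2684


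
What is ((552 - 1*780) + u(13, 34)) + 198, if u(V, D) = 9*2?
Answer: -12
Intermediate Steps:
u(V, D) = 18
((552 - 1*780) + u(13, 34)) + 198 = ((552 - 1*780) + 18) + 198 = ((552 - 780) + 18) + 198 = (-228 + 18) + 198 = -210 + 198 = -12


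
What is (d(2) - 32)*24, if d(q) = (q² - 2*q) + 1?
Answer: -744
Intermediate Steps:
d(q) = 1 + q² - 2*q
(d(2) - 32)*24 = ((1 + 2² - 2*2) - 32)*24 = ((1 + 4 - 4) - 32)*24 = (1 - 32)*24 = -31*24 = -744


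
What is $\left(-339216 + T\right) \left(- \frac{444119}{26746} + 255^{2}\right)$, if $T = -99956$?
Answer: $- \frac{381797369004166}{13373} \approx -2.855 \cdot 10^{10}$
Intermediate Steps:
$\left(-339216 + T\right) \left(- \frac{444119}{26746} + 255^{2}\right) = \left(-339216 - 99956\right) \left(- \frac{444119}{26746} + 255^{2}\right) = - 439172 \left(\left(-444119\right) \frac{1}{26746} + 65025\right) = - 439172 \left(- \frac{444119}{26746} + 65025\right) = \left(-439172\right) \frac{1738714531}{26746} = - \frac{381797369004166}{13373}$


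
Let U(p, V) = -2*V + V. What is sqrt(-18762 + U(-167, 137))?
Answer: I*sqrt(18899) ≈ 137.47*I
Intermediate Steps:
U(p, V) = -V
sqrt(-18762 + U(-167, 137)) = sqrt(-18762 - 1*137) = sqrt(-18762 - 137) = sqrt(-18899) = I*sqrt(18899)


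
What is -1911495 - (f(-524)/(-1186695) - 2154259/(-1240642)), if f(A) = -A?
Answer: -2814227177110181647/1472263658190 ≈ -1.9115e+6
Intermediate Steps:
-1911495 - (f(-524)/(-1186695) - 2154259/(-1240642)) = -1911495 - (-1*(-524)/(-1186695) - 2154259/(-1240642)) = -1911495 - (524*(-1/1186695) - 2154259*(-1/1240642)) = -1911495 - (-524/1186695 + 2154259/1240642) = -1911495 - 1*2555798287597/1472263658190 = -1911495 - 2555798287597/1472263658190 = -2814227177110181647/1472263658190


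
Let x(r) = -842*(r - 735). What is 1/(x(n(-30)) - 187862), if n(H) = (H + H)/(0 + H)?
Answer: 1/429324 ≈ 2.3292e-6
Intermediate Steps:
n(H) = 2 (n(H) = (2*H)/H = 2)
x(r) = 618870 - 842*r (x(r) = -842*(-735 + r) = 618870 - 842*r)
1/(x(n(-30)) - 187862) = 1/((618870 - 842*2) - 187862) = 1/((618870 - 1684) - 187862) = 1/(617186 - 187862) = 1/429324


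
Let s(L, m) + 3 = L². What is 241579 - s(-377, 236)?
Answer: 99453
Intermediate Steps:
s(L, m) = -3 + L²
241579 - s(-377, 236) = 241579 - (-3 + (-377)²) = 241579 - (-3 + 142129) = 241579 - 1*142126 = 241579 - 142126 = 99453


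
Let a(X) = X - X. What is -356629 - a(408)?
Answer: -356629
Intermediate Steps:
a(X) = 0
-356629 - a(408) = -356629 - 1*0 = -356629 + 0 = -356629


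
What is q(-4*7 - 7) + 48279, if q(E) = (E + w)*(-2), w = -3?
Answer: 48355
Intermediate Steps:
q(E) = 6 - 2*E (q(E) = (E - 3)*(-2) = (-3 + E)*(-2) = 6 - 2*E)
q(-4*7 - 7) + 48279 = (6 - 2*(-4*7 - 7)) + 48279 = (6 - 2*(-28 - 7)) + 48279 = (6 - 2*(-35)) + 48279 = (6 + 70) + 48279 = 76 + 48279 = 48355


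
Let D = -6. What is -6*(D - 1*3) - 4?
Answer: 50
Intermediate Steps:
-6*(D - 1*3) - 4 = -6*(-6 - 1*3) - 4 = -6*(-6 - 3) - 4 = -6*(-9) - 4 = 54 - 4 = 50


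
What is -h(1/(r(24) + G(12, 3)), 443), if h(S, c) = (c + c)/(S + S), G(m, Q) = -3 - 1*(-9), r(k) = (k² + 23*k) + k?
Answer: -512994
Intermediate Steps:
r(k) = k² + 24*k
G(m, Q) = 6 (G(m, Q) = -3 + 9 = 6)
h(S, c) = c/S (h(S, c) = (2*c)/((2*S)) = (2*c)*(1/(2*S)) = c/S)
-h(1/(r(24) + G(12, 3)), 443) = -443/(1/(24*(24 + 24) + 6)) = -443/(1/(24*48 + 6)) = -443/(1/(1152 + 6)) = -443/(1/1158) = -443/1/1158 = -443*1158 = -1*512994 = -512994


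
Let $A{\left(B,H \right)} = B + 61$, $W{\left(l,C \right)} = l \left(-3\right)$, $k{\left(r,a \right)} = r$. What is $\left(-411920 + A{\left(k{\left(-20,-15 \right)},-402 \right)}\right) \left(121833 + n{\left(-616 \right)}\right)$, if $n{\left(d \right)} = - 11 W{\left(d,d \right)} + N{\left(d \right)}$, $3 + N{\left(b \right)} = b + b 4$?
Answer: $-40537954938$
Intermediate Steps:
$W{\left(l,C \right)} = - 3 l$
$N{\left(b \right)} = -3 + 5 b$ ($N{\left(b \right)} = -3 + \left(b + b 4\right) = -3 + \left(b + 4 b\right) = -3 + 5 b$)
$A{\left(B,H \right)} = 61 + B$
$n{\left(d \right)} = -3 + 38 d$ ($n{\left(d \right)} = - 11 \left(- 3 d\right) + \left(-3 + 5 d\right) = 33 d + \left(-3 + 5 d\right) = -3 + 38 d$)
$\left(-411920 + A{\left(k{\left(-20,-15 \right)},-402 \right)}\right) \left(121833 + n{\left(-616 \right)}\right) = \left(-411920 + \left(61 - 20\right)\right) \left(121833 + \left(-3 + 38 \left(-616\right)\right)\right) = \left(-411920 + 41\right) \left(121833 - 23411\right) = - 411879 \left(121833 - 23411\right) = \left(-411879\right) 98422 = -40537954938$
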